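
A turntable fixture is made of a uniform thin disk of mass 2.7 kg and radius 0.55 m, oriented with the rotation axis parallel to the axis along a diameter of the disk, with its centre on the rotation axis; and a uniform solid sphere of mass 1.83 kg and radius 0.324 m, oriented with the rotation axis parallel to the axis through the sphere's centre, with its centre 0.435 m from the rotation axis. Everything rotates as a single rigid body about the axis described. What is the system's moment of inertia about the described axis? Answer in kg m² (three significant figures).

Thin disk: I_cm = (1/4)MR² = (1/4)(2.7)(0.55)² = 0.20419 kg m²; axis through the centre, so I = 0.20419 kg m².
Solid sphere: I_cm = (2/5)MR² = (2/5)(1.83)(0.324)² = 0.076842 kg m²; centre at d = 0.435 m, so I = I_cm + Md² gives I = 0.076842 + (1.83)(0.435)² = 0.42312 kg m².
Total I = 0.20419 + 0.42312 = 0.62731 kg m².

0.627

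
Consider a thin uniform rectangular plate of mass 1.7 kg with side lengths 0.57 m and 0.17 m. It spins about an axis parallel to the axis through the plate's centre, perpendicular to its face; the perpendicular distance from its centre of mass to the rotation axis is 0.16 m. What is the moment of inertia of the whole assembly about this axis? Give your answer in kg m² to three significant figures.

0.0936

I_cm = (1/12)M(a²+b²) = (1/12)(1.7)[(0.57)² + (0.17)²] = 0.050122 kg m²; centre at d = 0.16 m, so I = I_cm + Md² gives I = 0.050122 + (1.7)(0.16)² = 0.093642 kg m².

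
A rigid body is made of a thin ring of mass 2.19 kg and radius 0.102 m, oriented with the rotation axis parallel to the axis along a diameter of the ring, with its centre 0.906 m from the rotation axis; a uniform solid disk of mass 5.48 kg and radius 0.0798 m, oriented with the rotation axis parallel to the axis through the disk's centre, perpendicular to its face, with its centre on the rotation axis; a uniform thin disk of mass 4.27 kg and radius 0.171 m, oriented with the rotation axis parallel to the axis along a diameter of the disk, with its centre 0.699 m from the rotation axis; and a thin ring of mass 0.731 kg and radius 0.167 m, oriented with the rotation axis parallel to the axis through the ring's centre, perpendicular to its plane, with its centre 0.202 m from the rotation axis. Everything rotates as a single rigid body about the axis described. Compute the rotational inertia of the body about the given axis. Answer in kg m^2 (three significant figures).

Thin ring: I_cm = (1/2)MR² = (1/2)(2.19)(0.102)² = 0.011392 kg m^2; centre at d = 0.906 m, so I = I_cm + Md² gives I = 0.011392 + (2.19)(0.906)² = 1.809 kg m^2.
Solid disk: I_cm = (1/2)MR² = (1/2)(5.48)(0.0798)² = 0.017448 kg m^2; axis through the centre, so I = 0.017448 kg m^2.
Thin disk: I_cm = (1/4)MR² = (1/4)(4.27)(0.171)² = 0.031215 kg m^2; centre at d = 0.699 m, so I = I_cm + Md² gives I = 0.031215 + (4.27)(0.699)² = 2.1175 kg m^2.
Thin ring: I_cm = MR² = (0.731)(0.167)² = 0.020387 kg m^2; centre at d = 0.202 m, so I = I_cm + Md² gives I = 0.020387 + (0.731)(0.202)² = 0.050215 kg m^2.
Total I = 1.809 + 0.017448 + 2.1175 + 0.050215 = 3.9942 kg m^2.

3.99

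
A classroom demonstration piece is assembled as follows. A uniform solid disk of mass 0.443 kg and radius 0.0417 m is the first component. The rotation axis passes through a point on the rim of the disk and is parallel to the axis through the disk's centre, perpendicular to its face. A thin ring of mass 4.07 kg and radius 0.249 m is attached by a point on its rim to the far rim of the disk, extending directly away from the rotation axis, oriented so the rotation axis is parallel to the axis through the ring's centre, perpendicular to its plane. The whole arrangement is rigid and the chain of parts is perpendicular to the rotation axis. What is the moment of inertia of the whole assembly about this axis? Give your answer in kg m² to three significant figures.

0.703

Solid disk: I_cm = (1/2)MR² = (1/2)(0.443)(0.0417)² = 0.00038516 kg m²; centre at d = 0.0417 m, so I = I_cm + Md² gives I = 0.00038516 + (0.443)(0.0417)² = 0.0011555 kg m².
Thin ring: I_cm = MR² = (4.07)(0.249)² = 0.25234 kg m²; centre at d = 0.0417 + 0.0417 + 0.249 = 0.3324 m, so I = I_cm + Md² gives I = 0.25234 + (4.07)(0.3324)² = 0.70204 kg m².
Total I = 0.0011555 + 0.70204 = 0.70319 kg m².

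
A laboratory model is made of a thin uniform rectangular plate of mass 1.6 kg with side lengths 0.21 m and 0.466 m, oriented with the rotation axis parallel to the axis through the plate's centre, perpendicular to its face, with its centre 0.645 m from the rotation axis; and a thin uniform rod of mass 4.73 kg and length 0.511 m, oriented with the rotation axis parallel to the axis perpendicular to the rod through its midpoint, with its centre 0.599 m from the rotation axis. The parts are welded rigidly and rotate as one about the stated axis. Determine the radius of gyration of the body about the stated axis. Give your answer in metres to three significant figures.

Rectangular plate: I_cm = (1/12)M(a²+b²) = (1/12)(1.6)[(0.21)² + (0.466)²] = 0.034834 kg·m²; centre at d = 0.645 m, so I = I_cm + Md² gives I = 0.034834 + (1.6)(0.645)² = 0.70047 kg·m².
Thin rod: I_cm = (1/12)ML² = (1/12)(4.73)(0.511)² = 0.10293 kg·m²; centre at d = 0.599 m, so I = I_cm + Md² gives I = 0.10293 + (4.73)(0.599)² = 1.8001 kg·m².
Total I = 2.5005 kg·m²; total mass M = 6.33 kg.
k = √(I/M) = √(2.5005/6.33) = 0.62851 m.

0.629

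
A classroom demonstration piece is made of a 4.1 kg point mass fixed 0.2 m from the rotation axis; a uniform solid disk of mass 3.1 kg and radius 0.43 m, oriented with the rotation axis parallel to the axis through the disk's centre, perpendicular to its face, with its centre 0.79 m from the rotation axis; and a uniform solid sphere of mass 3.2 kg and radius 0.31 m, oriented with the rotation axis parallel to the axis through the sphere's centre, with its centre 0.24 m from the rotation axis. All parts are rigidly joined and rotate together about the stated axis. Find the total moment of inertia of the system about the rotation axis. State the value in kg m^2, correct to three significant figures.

Point mass: I_cm = 0; centre at d = 0.2 m, so the parallel axis theorem gives I = 0 + (4.1)(0.2)² = 0.164 kg m^2.
Solid disk: I_cm = (1/2)MR² = (1/2)(3.1)(0.43)² = 0.28659 kg m^2; centre at d = 0.79 m, so the parallel axis theorem gives I = 0.28659 + (3.1)(0.79)² = 2.2213 kg m^2.
Solid sphere: I_cm = (2/5)MR² = (2/5)(3.2)(0.31)² = 0.12301 kg m^2; centre at d = 0.24 m, so the parallel axis theorem gives I = 0.12301 + (3.2)(0.24)² = 0.30733 kg m^2.
Total I = 0.164 + 2.2213 + 0.30733 = 2.6926 kg m^2.

2.69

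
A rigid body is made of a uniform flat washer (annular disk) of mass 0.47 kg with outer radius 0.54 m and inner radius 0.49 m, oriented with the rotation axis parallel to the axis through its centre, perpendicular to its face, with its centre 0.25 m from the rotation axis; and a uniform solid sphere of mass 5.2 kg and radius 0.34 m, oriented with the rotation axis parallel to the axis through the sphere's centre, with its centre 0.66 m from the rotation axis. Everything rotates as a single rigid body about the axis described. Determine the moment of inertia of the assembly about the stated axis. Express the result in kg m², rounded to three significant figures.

Annular disk: I_cm = (1/2)M(R²+r²) = (1/2)(0.47)[(0.54)² + (0.49)²] = 0.12495 kg m²; centre at d = 0.25 m, so I = I_cm + Md² gives I = 0.12495 + (0.47)(0.25)² = 0.15432 kg m².
Solid sphere: I_cm = (2/5)MR² = (2/5)(5.2)(0.34)² = 0.24045 kg m²; centre at d = 0.66 m, so I = I_cm + Md² gives I = 0.24045 + (5.2)(0.66)² = 2.5056 kg m².
Total I = 0.15432 + 2.5056 = 2.6599 kg m².

2.66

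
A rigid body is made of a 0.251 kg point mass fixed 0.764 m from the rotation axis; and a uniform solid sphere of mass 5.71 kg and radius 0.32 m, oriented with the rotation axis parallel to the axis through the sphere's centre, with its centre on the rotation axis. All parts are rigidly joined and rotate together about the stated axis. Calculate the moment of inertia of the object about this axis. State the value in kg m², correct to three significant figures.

0.380

Point mass: I_cm = 0; centre at d = 0.764 m, so the parallel axis theorem gives I = 0 + (0.251)(0.764)² = 0.14651 kg m².
Solid sphere: I_cm = (2/5)MR² = (2/5)(5.71)(0.32)² = 0.23388 kg m²; axis through the centre, so I = 0.23388 kg m².
Total I = 0.14651 + 0.23388 = 0.38039 kg m².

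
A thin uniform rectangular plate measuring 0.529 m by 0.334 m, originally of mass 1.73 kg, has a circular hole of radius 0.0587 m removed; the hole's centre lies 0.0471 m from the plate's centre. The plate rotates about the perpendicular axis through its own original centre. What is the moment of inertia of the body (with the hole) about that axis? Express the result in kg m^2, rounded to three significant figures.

Unpierced body about its centre: I₀ = (1/12)M(a²+b²) = (1/12)(1.73)[(0.529)² + (0.334)²] = 0.056426 kg m^2.
The removed disk has mass m = M·πr²/(ab) = (1.73)·π(0.0587)²/(0.529·0.334) = 0.10599 kg (same uniform areal density).
Its moment of inertia about the rotation axis (parallel-axis theorem): I_hole = (1/2)mr² + md² = (1/2)(0.10599)(0.0587)² + (0.10599)(0.0471)² = 0.00041774 kg m^2.
Treating the hole as negative mass, I = I₀ − I_hole = 0.056426 − 0.00041774 = 0.056009 kg m^2.

0.0560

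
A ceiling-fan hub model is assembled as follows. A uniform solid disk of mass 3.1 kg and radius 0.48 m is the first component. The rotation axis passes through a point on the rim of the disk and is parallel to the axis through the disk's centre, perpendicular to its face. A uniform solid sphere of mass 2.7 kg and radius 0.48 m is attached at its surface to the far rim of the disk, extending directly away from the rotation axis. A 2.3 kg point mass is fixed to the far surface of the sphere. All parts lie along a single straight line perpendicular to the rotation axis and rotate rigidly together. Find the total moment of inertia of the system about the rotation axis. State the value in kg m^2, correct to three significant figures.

Solid disk: I_cm = (1/2)MR² = (1/2)(3.1)(0.48)² = 0.35712 kg m^2; centre at d = 0.48 m, so I = I_cm + Md² gives I = 0.35712 + (3.1)(0.48)² = 1.0714 kg m^2.
Solid sphere: I_cm = (2/5)MR² = (2/5)(2.7)(0.48)² = 0.24883 kg m^2; centre at d = 0.48 + 0.48 + 0.48 = 1.44 m, so I = I_cm + Md² gives I = 0.24883 + (2.7)(1.44)² = 5.8476 kg m^2.
Point mass: I_cm = 0; centre at d = 0.48 + 0.48 + 0.48 + 0.48 = 1.92 m, so I = I_cm + Md² gives I = 0 + (2.3)(1.92)² = 8.4787 kg m^2.
Total I = 1.0714 + 5.8476 + 8.4787 = 15.398 kg m^2.

15.4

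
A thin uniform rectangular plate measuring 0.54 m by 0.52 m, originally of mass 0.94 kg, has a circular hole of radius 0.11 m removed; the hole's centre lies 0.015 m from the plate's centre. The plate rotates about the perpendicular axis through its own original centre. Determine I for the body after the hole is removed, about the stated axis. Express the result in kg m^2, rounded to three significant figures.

0.0432

Unpierced body about its centre: I₀ = (1/12)M(a²+b²) = (1/12)(0.94)[(0.54)² + (0.52)²] = 0.044023 kg m^2.
The removed disk has mass m = M·πr²/(ab) = (0.94)·π(0.11)²/(0.54·0.52) = 0.12725 kg (same uniform areal density).
Its moment of inertia about the rotation axis (parallel-axis theorem): I_hole = (1/2)mr² + md² = (1/2)(0.12725)(0.11)² + (0.12725)(0.015)² = 0.00079851 kg m^2.
Treating the hole as negative mass, I = I₀ − I_hole = 0.044023 − 0.00079851 = 0.043225 kg m^2.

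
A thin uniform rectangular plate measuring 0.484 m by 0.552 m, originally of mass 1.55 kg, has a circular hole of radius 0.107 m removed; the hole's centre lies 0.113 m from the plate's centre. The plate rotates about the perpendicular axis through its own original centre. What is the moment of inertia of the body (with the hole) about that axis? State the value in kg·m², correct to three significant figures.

0.0658

Unpierced body about its centre: I₀ = (1/12)M(a²+b²) = (1/12)(1.55)[(0.484)² + (0.552)²] = 0.069616 kg·m².
The removed disk has mass m = M·πr²/(ab) = (1.55)·π(0.107)²/(0.484·0.552) = 0.20867 kg (same uniform areal density).
Its moment of inertia about the rotation axis (parallel-axis theorem): I_hole = (1/2)mr² + md² = (1/2)(0.20867)(0.107)² + (0.20867)(0.113)² = 0.0038591 kg·m².
Treating the hole as negative mass, I = I₀ − I_hole = 0.069616 − 0.0038591 = 0.065757 kg·m².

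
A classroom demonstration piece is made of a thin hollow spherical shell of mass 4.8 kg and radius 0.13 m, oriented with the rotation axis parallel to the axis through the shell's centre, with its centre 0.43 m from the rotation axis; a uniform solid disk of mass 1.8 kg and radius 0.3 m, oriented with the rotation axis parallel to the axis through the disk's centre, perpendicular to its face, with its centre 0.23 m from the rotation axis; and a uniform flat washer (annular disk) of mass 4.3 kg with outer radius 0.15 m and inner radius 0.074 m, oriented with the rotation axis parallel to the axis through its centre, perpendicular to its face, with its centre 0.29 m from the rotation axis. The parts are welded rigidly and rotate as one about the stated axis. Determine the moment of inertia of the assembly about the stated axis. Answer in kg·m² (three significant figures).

Spherical shell: I_cm = (2/3)MR² = (2/3)(4.8)(0.13)² = 0.05408 kg·m²; centre at d = 0.43 m, so I = I_cm + Md² gives I = 0.05408 + (4.8)(0.43)² = 0.9416 kg·m².
Solid disk: I_cm = (1/2)MR² = (1/2)(1.8)(0.3)² = 0.081 kg·m²; centre at d = 0.23 m, so I = I_cm + Md² gives I = 0.081 + (1.8)(0.23)² = 0.17622 kg·m².
Annular disk: I_cm = (1/2)M(R²+r²) = (1/2)(4.3)[(0.15)² + (0.074)²] = 0.060148 kg·m²; centre at d = 0.29 m, so I = I_cm + Md² gives I = 0.060148 + (4.3)(0.29)² = 0.42178 kg·m².
Total I = 0.9416 + 0.17622 + 0.42178 = 1.5396 kg·m².

1.54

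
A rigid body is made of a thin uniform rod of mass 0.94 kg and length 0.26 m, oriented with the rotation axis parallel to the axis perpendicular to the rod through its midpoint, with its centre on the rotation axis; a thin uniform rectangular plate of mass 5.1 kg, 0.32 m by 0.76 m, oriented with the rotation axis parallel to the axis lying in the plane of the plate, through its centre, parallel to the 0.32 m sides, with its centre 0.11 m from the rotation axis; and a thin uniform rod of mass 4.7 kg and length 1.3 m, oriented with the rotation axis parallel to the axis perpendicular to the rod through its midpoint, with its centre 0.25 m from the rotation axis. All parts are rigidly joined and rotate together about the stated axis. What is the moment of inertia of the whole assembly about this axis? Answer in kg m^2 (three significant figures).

Thin rod: I_cm = (1/12)ML² = (1/12)(0.94)(0.26)² = 0.0052953 kg m^2; axis through the centre, so I = 0.0052953 kg m^2.
Rectangular plate: I_cm = (1/12)Mb² = (1/12)(5.1)(0.76)² = 0.24548 kg m^2; centre at d = 0.11 m, so the parallel axis theorem gives I = 0.24548 + (5.1)(0.11)² = 0.30719 kg m^2.
Thin rod: I_cm = (1/12)ML² = (1/12)(4.7)(1.3)² = 0.66192 kg m^2; centre at d = 0.25 m, so the parallel axis theorem gives I = 0.66192 + (4.7)(0.25)² = 0.95567 kg m^2.
Total I = 0.0052953 + 0.30719 + 0.95567 = 1.2682 kg m^2.

1.27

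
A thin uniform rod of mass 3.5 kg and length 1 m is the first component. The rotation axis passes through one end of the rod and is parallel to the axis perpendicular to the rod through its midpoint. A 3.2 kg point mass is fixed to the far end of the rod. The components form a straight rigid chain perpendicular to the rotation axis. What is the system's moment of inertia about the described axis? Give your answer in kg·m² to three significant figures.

Thin rod: I_cm = (1/12)ML² = (1/12)(3.5)(1)² = 0.29167 kg·m²; centre at d = 0.5 m, so the parallel axis theorem gives I = 0.29167 + (3.5)(0.5)² = 1.1667 kg·m².
Point mass: I_cm = 0; centre at d = 0.5 + 0.5 = 1 m, so the parallel axis theorem gives I = 0 + (3.2)(1)² = 3.2 kg·m².
Total I = 1.1667 + 3.2 = 4.3667 kg·m².

4.37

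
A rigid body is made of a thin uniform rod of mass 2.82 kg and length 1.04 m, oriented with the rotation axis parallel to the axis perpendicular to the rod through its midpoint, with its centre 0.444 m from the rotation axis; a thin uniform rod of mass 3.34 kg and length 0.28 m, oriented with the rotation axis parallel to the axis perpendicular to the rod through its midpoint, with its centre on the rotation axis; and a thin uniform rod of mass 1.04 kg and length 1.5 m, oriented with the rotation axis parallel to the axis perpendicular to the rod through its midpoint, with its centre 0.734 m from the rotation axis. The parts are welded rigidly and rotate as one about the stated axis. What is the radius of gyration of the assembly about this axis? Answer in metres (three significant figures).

0.470

Thin rod: I_cm = (1/12)ML² = (1/12)(2.82)(1.04)² = 0.25418 kg·m²; centre at d = 0.444 m, so the parallel axis theorem gives I = 0.25418 + (2.82)(0.444)² = 0.8101 kg·m².
Thin rod: I_cm = (1/12)ML² = (1/12)(3.34)(0.28)² = 0.021821 kg·m²; axis through the centre, so I = 0.021821 kg·m².
Thin rod: I_cm = (1/12)ML² = (1/12)(1.04)(1.5)² = 0.195 kg·m²; centre at d = 0.734 m, so the parallel axis theorem gives I = 0.195 + (1.04)(0.734)² = 0.75531 kg·m².
Total I = 1.5872 kg·m²; total mass M = 7.2 kg.
k = √(I/M) = √(1.5872/7.2) = 0.46952 m.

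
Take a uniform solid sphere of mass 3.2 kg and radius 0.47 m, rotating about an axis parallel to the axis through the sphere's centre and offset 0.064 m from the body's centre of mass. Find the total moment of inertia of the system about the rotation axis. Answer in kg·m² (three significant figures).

0.296

I_cm = (2/5)MR² = (2/5)(3.2)(0.47)² = 0.28275 kg·m²; centre at d = 0.064 m, so the parallel axis theorem gives I = 0.28275 + (3.2)(0.064)² = 0.29586 kg·m².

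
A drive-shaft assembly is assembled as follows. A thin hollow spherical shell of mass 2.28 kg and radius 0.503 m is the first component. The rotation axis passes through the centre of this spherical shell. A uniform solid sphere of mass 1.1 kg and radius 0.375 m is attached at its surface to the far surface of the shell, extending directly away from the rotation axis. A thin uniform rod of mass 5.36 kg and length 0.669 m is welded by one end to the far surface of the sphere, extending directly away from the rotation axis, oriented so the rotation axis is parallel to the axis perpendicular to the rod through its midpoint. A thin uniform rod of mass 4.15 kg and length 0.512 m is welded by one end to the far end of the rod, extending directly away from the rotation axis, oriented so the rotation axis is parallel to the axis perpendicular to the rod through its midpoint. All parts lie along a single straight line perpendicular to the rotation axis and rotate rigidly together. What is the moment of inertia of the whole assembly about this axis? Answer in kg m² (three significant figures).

Spherical shell: I_cm = (2/3)MR² = (2/3)(2.28)(0.503)² = 0.38457 kg m²; axis through the centre, so I = 0.38457 kg m².
Solid sphere: I_cm = (2/5)MR² = (2/5)(1.1)(0.375)² = 0.061875 kg m²; centre at d = 0.503 + 0.375 = 0.878 m, so I = I_cm + Md² gives I = 0.061875 + (1.1)(0.878)² = 0.90985 kg m².
Thin rod: I_cm = (1/12)ML² = (1/12)(5.36)(0.669)² = 0.19991 kg m²; centre at d = 0.503 + 0.375 + 0.375 + 0.3345 = 1.5875 m, so I = I_cm + Md² gives I = 0.19991 + (5.36)(1.5875)² = 13.708 kg m².
Thin rod: I_cm = (1/12)ML² = (1/12)(4.15)(0.512)² = 0.090658 kg m²; centre at d = 0.503 + 0.375 + 0.375 + 0.3345 + 0.3345 + 0.256 = 2.178 m, so I = I_cm + Md² gives I = 0.090658 + (4.15)(2.178)² = 19.777 kg m².
Total I = 0.38457 + 0.90985 + 13.708 + 19.777 = 34.779 kg m².

34.8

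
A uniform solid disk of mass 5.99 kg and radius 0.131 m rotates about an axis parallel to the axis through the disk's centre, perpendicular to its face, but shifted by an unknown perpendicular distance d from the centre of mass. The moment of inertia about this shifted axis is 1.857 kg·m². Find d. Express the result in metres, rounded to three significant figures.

0.549

About the centre-of-mass axis, I_cm = (1/2)MR² = (1/2)(5.99)(0.131)² = 0.051397 kg·m².
Parallel axis theorem: I = I_cm + Md², so Md² = 1.857 − 0.051397 = 1.8056 kg·m².
d = √(1.8056 / 5.99) = 0.54903 m.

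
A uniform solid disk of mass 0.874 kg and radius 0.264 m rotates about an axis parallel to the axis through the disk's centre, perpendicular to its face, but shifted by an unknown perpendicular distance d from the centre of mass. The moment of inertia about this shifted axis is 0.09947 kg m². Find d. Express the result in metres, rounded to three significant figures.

0.281

About the centre-of-mass axis, I_cm = (1/2)MR² = (1/2)(0.874)(0.264)² = 0.030457 kg m².
Parallel axis theorem: I = I_cm + Md², so Md² = 0.09947 − 0.030457 = 0.069013 kg m².
d = √(0.069013 / 0.874) = 0.281 m.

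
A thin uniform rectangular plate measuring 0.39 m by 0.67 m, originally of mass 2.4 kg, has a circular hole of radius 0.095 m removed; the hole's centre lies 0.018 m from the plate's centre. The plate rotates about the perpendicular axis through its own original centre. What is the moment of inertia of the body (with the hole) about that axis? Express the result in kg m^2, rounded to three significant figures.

0.119

Unpierced body about its centre: I₀ = (1/12)M(a²+b²) = (1/12)(2.4)[(0.39)² + (0.67)²] = 0.1202 kg m^2.
The removed disk has mass m = M·πr²/(ab) = (2.4)·π(0.095)²/(0.39·0.67) = 0.26042 kg (same uniform areal density).
Its moment of inertia about the rotation axis (parallel-axis theorem): I_hole = (1/2)mr² + md² = (1/2)(0.26042)(0.095)² + (0.26042)(0.018)² = 0.0012595 kg m^2.
Treating the hole as negative mass, I = I₀ − I_hole = 0.1202 − 0.0012595 = 0.11894 kg m^2.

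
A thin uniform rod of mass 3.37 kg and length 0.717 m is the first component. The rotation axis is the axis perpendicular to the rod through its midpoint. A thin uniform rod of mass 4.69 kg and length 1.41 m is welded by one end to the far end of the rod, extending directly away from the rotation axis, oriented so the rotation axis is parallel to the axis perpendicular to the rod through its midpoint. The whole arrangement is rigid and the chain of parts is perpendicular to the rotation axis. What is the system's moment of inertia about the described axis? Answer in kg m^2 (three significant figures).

6.23

Thin rod: I_cm = (1/12)ML² = (1/12)(3.37)(0.717)² = 0.14437 kg m^2; axis through the centre, so I = 0.14437 kg m^2.
Thin rod: I_cm = (1/12)ML² = (1/12)(4.69)(1.41)² = 0.77702 kg m^2; centre at d = 0.3585 + 0.705 = 1.0635 m, so the parallel axis theorem gives I = 0.77702 + (4.69)(1.0635)² = 6.0816 kg m^2.
Total I = 0.14437 + 6.0816 = 6.2259 kg m^2.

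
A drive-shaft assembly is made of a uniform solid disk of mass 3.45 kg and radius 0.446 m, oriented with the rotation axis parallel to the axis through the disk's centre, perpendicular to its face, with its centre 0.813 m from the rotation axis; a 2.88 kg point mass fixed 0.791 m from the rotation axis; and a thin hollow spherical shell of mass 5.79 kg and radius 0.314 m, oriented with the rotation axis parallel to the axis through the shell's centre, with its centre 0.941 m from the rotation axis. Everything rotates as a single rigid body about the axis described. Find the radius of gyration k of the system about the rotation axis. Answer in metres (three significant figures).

0.905

Solid disk: I_cm = (1/2)MR² = (1/2)(3.45)(0.446)² = 0.34313 kg·m²; centre at d = 0.813 m, so I = I_cm + Md² gives I = 0.34313 + (3.45)(0.813)² = 2.6235 kg·m².
Point mass: I_cm = 0; centre at d = 0.791 m, so I = I_cm + Md² gives I = 0 + (2.88)(0.791)² = 1.802 kg·m².
Spherical shell: I_cm = (2/3)MR² = (2/3)(5.79)(0.314)² = 0.38058 kg·m²; centre at d = 0.941 m, so I = I_cm + Md² gives I = 0.38058 + (5.79)(0.941)² = 5.5075 kg·m².
Total I = 9.9329 kg·m²; total mass M = 12.12 kg.
k = √(I/M) = √(9.9329/12.12) = 0.90529 m.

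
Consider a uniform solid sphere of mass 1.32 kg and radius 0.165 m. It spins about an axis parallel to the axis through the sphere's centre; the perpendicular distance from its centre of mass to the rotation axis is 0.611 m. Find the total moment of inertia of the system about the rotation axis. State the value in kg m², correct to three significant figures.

0.507

I_cm = (2/5)MR² = (2/5)(1.32)(0.165)² = 0.014375 kg m²; centre at d = 0.611 m, so the parallel axis theorem gives I = 0.014375 + (1.32)(0.611)² = 0.50716 kg m².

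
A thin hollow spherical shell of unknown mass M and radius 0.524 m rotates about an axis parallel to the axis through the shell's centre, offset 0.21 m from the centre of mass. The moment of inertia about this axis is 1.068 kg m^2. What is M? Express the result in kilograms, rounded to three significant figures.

4.70

I = I_cm + Md² = (2/3)MR² + Md² = M·[0.666667·(0.524)² + (0.21)²] = M·0.22715.
So M = 1.068 / 0.22715 = 4.7017 kg.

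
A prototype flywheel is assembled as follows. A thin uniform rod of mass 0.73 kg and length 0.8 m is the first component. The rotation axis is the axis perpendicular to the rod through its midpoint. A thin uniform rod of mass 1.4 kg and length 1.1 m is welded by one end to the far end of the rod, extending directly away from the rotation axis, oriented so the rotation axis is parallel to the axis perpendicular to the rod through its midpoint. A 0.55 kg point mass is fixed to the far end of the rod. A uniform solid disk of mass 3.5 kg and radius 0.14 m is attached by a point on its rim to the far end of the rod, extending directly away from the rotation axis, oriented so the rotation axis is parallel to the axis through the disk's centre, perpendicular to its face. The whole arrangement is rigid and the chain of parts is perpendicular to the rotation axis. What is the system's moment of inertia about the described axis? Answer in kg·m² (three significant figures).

12.1

Thin rod: I_cm = (1/12)ML² = (1/12)(0.73)(0.8)² = 0.038933 kg·m²; axis through the centre, so I = 0.038933 kg·m².
Thin rod: I_cm = (1/12)ML² = (1/12)(1.4)(1.1)² = 0.14117 kg·m²; centre at d = 0.4 + 0.55 = 0.95 m, so I = I_cm + Md² gives I = 0.14117 + (1.4)(0.95)² = 1.4047 kg·m².
Point mass: I_cm = 0; centre at d = 0.4 + 0.55 + 0.55 = 1.5 m, so I = I_cm + Md² gives I = 0 + (0.55)(1.5)² = 1.2375 kg·m².
Solid disk: I_cm = (1/2)MR² = (1/2)(3.5)(0.14)² = 0.0343 kg·m²; centre at d = 0.4 + 0.55 + 0.55 + 0.14 = 1.64 m, so I = I_cm + Md² gives I = 0.0343 + (3.5)(1.64)² = 9.4479 kg·m².
Total I = 0.038933 + 1.4047 + 1.2375 + 9.4479 = 12.129 kg·m².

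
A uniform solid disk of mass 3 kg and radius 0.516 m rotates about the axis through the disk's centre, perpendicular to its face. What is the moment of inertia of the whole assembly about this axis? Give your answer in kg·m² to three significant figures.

0.399

I_cm = (1/2)MR² = (1/2)(3)(0.516)² = 0.39938 kg·m²; axis through the centre, so I = 0.39938 kg·m².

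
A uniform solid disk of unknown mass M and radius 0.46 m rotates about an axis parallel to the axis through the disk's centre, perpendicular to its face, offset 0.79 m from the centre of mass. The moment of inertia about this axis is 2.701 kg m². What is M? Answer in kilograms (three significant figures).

3.70

I = I_cm + Md² = (1/2)MR² + Md² = M·[0.5·(0.46)² + (0.79)²] = M·0.7299.
So M = 2.701 / 0.7299 = 3.7005 kg.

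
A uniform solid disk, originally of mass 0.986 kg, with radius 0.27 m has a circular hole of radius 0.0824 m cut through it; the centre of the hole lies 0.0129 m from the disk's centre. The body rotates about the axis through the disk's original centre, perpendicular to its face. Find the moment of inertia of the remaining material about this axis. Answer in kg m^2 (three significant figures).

0.0356

Unpierced body about its centre: I₀ = (1/2)MR² = (1/2)(0.986)(0.27)² = 0.03594 kg m^2.
The removed disk has mass m = M·(r/R)² = (0.986)(0.0824/0.27)² = 0.091834 kg (same uniform areal density).
Its moment of inertia about the rotation axis (parallel-axis theorem): I_hole = (1/2)mr² + md² = (1/2)(0.091834)(0.0824)² + (0.091834)(0.0129)² = 0.00032705 kg m^2.
Treating the hole as negative mass, I = I₀ − I_hole = 0.03594 − 0.00032705 = 0.035613 kg m^2.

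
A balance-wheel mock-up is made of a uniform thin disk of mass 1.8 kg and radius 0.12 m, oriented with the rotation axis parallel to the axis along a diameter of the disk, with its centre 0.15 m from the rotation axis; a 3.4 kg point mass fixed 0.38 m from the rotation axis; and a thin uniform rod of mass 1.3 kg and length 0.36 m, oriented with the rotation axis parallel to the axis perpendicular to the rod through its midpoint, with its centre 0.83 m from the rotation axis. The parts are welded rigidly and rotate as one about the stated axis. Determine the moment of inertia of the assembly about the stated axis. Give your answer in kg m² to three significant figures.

Thin disk: I_cm = (1/4)MR² = (1/4)(1.8)(0.12)² = 0.00648 kg m²; centre at d = 0.15 m, so I = I_cm + Md² gives I = 0.00648 + (1.8)(0.15)² = 0.04698 kg m².
Point mass: I_cm = 0; centre at d = 0.38 m, so I = I_cm + Md² gives I = 0 + (3.4)(0.38)² = 0.49096 kg m².
Thin rod: I_cm = (1/12)ML² = (1/12)(1.3)(0.36)² = 0.01404 kg m²; centre at d = 0.83 m, so I = I_cm + Md² gives I = 0.01404 + (1.3)(0.83)² = 0.90961 kg m².
Total I = 0.04698 + 0.49096 + 0.90961 = 1.4476 kg m².

1.45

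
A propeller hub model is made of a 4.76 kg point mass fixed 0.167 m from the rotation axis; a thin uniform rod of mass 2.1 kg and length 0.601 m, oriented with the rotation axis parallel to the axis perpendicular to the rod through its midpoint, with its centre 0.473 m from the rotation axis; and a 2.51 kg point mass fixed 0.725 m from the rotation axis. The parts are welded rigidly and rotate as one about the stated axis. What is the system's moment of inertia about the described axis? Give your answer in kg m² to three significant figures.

1.99

Point mass: I_cm = 0; centre at d = 0.167 m, so I = I_cm + Md² gives I = 0 + (4.76)(0.167)² = 0.13275 kg m².
Thin rod: I_cm = (1/12)ML² = (1/12)(2.1)(0.601)² = 0.06321 kg m²; centre at d = 0.473 m, so I = I_cm + Md² gives I = 0.06321 + (2.1)(0.473)² = 0.53304 kg m².
Point mass: I_cm = 0; centre at d = 0.725 m, so I = I_cm + Md² gives I = 0 + (2.51)(0.725)² = 1.3193 kg m².
Total I = 0.13275 + 0.53304 + 1.3193 = 1.9851 kg m².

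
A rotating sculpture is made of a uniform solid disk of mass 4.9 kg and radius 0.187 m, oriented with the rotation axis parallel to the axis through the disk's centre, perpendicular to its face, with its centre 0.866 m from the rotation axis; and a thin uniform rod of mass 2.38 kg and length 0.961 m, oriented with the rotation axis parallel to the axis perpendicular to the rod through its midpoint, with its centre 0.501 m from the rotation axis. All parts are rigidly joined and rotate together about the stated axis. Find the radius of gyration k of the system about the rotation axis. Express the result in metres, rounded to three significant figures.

0.790

Solid disk: I_cm = (1/2)MR² = (1/2)(4.9)(0.187)² = 0.085674 kg m²; centre at d = 0.866 m, so I = I_cm + Md² gives I = 0.085674 + (4.9)(0.866)² = 3.7605 kg m².
Thin rod: I_cm = (1/12)ML² = (1/12)(2.38)(0.961)² = 0.18316 kg m²; centre at d = 0.501 m, so I = I_cm + Md² gives I = 0.18316 + (2.38)(0.501)² = 0.78055 kg m².
Total I = 4.541 kg m²; total mass M = 7.28 kg.
k = √(I/M) = √(4.541/7.28) = 0.78979 m.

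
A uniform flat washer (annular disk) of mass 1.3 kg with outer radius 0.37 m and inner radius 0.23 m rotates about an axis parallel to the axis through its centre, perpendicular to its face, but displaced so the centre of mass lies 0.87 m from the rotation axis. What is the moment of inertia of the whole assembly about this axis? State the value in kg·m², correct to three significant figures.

I_cm = (1/2)M(R²+r²) = (1/2)(1.3)[(0.37)² + (0.23)²] = 0.12337 kg·m²; centre at d = 0.87 m, so I = I_cm + Md² gives I = 0.12337 + (1.3)(0.87)² = 1.1073 kg·m².

1.11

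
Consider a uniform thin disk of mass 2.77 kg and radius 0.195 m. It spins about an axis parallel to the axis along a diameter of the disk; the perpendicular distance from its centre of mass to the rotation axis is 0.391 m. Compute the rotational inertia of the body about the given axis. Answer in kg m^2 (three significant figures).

0.450

I_cm = (1/4)MR² = (1/4)(2.77)(0.195)² = 0.026332 kg m^2; centre at d = 0.391 m, so I = I_cm + Md² gives I = 0.026332 + (2.77)(0.391)² = 0.44981 kg m^2.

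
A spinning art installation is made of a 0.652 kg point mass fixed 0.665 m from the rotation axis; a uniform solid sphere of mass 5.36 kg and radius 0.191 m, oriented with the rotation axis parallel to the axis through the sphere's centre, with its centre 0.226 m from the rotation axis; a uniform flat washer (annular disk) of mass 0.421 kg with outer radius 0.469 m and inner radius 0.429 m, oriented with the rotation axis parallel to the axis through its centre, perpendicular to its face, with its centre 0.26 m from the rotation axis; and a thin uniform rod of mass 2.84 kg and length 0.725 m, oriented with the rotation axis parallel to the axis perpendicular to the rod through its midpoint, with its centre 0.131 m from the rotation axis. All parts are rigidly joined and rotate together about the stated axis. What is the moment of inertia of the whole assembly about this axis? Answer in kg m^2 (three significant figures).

Point mass: I_cm = 0; centre at d = 0.665 m, so I = I_cm + Md² gives I = 0 + (0.652)(0.665)² = 0.28833 kg m^2.
Solid sphere: I_cm = (2/5)MR² = (2/5)(5.36)(0.191)² = 0.078215 kg m^2; centre at d = 0.226 m, so I = I_cm + Md² gives I = 0.078215 + (5.36)(0.226)² = 0.35198 kg m^2.
Annular disk: I_cm = (1/2)M(R²+r²) = (1/2)(0.421)[(0.469)² + (0.429)²] = 0.085042 kg m^2; centre at d = 0.26 m, so I = I_cm + Md² gives I = 0.085042 + (0.421)(0.26)² = 0.1135 kg m^2.
Thin rod: I_cm = (1/12)ML² = (1/12)(2.84)(0.725)² = 0.1244 kg m^2; centre at d = 0.131 m, so I = I_cm + Md² gives I = 0.1244 + (2.84)(0.131)² = 0.17314 kg m^2.
Total I = 0.28833 + 0.35198 + 0.1135 + 0.17314 = 0.92695 kg m^2.

0.927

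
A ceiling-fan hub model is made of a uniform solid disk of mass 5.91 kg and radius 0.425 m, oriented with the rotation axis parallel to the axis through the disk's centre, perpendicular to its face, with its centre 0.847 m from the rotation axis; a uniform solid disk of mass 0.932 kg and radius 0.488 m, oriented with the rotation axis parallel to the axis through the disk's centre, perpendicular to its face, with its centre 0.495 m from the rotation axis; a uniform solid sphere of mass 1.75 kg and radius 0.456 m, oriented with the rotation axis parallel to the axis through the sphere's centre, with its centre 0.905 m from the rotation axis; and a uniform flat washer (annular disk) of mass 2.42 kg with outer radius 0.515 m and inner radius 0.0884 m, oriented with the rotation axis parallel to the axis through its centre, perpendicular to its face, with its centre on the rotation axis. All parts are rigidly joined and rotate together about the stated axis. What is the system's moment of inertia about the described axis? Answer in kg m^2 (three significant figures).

7.02

Solid disk: I_cm = (1/2)MR² = (1/2)(5.91)(0.425)² = 0.53375 kg m^2; centre at d = 0.847 m, so the parallel axis theorem gives I = 0.53375 + (5.91)(0.847)² = 4.7736 kg m^2.
Solid disk: I_cm = (1/2)MR² = (1/2)(0.932)(0.488)² = 0.11098 kg m^2; centre at d = 0.495 m, so the parallel axis theorem gives I = 0.11098 + (0.932)(0.495)² = 0.33934 kg m^2.
Solid sphere: I_cm = (2/5)MR² = (2/5)(1.75)(0.456)² = 0.14556 kg m^2; centre at d = 0.905 m, so the parallel axis theorem gives I = 0.14556 + (1.75)(0.905)² = 1.5788 kg m^2.
Annular disk: I_cm = (1/2)M(R²+r²) = (1/2)(2.42)[(0.515)² + (0.0884)²] = 0.33038 kg m^2; axis through the centre, so I = 0.33038 kg m^2.
Total I = 4.7736 + 0.33934 + 1.5788 + 0.33038 = 7.0222 kg m^2.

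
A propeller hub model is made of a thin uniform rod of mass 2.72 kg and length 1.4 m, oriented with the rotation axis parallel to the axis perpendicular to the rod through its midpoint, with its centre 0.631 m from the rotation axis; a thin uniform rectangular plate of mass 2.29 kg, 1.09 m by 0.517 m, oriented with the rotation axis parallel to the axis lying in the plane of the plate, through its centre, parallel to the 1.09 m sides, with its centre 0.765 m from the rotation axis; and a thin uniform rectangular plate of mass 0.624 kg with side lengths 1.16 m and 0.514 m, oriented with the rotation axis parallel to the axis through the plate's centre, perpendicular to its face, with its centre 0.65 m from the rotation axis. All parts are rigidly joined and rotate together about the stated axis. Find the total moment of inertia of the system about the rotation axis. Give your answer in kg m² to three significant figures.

3.27

Thin rod: I_cm = (1/12)ML² = (1/12)(2.72)(1.4)² = 0.44427 kg m²; centre at d = 0.631 m, so the parallel axis theorem gives I = 0.44427 + (2.72)(0.631)² = 1.5273 kg m².
Rectangular plate: I_cm = (1/12)Mb² = (1/12)(2.29)(0.517)² = 0.051008 kg m²; centre at d = 0.765 m, so the parallel axis theorem gives I = 0.051008 + (2.29)(0.765)² = 1.3912 kg m².
Rectangular plate: I_cm = (1/12)M(a²+b²) = (1/12)(0.624)[(1.16)² + (0.514)²] = 0.083709 kg m²; centre at d = 0.65 m, so the parallel axis theorem gives I = 0.083709 + (0.624)(0.65)² = 0.34735 kg m².
Total I = 1.5273 + 1.3912 + 0.34735 = 3.2658 kg m².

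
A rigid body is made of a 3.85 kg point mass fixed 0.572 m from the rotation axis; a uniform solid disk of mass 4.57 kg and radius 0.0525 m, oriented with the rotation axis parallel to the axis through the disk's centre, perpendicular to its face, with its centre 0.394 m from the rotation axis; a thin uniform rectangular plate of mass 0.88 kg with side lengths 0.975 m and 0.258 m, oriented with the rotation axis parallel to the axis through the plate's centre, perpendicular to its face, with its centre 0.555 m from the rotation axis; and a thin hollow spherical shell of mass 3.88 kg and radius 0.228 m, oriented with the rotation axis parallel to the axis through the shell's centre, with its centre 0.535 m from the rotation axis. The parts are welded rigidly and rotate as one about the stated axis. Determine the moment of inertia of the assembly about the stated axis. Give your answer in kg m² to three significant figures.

3.57

Point mass: I_cm = 0; centre at d = 0.572 m, so the parallel axis theorem gives I = 0 + (3.85)(0.572)² = 1.2597 kg m².
Solid disk: I_cm = (1/2)MR² = (1/2)(4.57)(0.0525)² = 0.006298 kg m²; centre at d = 0.394 m, so the parallel axis theorem gives I = 0.006298 + (4.57)(0.394)² = 0.71573 kg m².
Rectangular plate: I_cm = (1/12)M(a²+b²) = (1/12)(0.88)[(0.975)² + (0.258)²] = 0.074594 kg m²; centre at d = 0.555 m, so the parallel axis theorem gives I = 0.074594 + (0.88)(0.555)² = 0.34566 kg m².
Spherical shell: I_cm = (2/3)MR² = (2/3)(3.88)(0.228)² = 0.13447 kg m²; centre at d = 0.535 m, so the parallel axis theorem gives I = 0.13447 + (3.88)(0.535)² = 1.245 kg m².
Total I = 1.2597 + 0.71573 + 0.34566 + 1.245 = 3.5661 kg m².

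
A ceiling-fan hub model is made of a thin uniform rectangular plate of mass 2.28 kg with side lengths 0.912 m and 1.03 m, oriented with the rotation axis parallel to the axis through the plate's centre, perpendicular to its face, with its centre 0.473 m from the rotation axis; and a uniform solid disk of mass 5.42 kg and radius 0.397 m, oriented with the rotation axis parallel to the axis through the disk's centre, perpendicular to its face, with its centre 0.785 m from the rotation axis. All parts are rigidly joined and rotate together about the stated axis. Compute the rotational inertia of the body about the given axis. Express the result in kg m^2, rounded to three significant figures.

4.64

Rectangular plate: I_cm = (1/12)M(a²+b²) = (1/12)(2.28)[(0.912)² + (1.03)²] = 0.3596 kg m^2; centre at d = 0.473 m, so I = I_cm + Md² gives I = 0.3596 + (2.28)(0.473)² = 0.8697 kg m^2.
Solid disk: I_cm = (1/2)MR² = (1/2)(5.42)(0.397)² = 0.42712 kg m^2; centre at d = 0.785 m, so I = I_cm + Md² gives I = 0.42712 + (5.42)(0.785)² = 3.7671 kg m^2.
Total I = 0.8697 + 3.7671 = 4.6368 kg m^2.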